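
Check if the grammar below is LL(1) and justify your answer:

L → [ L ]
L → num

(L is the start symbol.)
Yes, the grammar is LL(1).

A grammar is LL(1) if for each non-terminal N with multiple productions, the predict sets of those productions are pairwise disjoint, where PREDICT(N → α) = (FIRST(α) \ {ε}) ∪ (FOLLOW(N) if α ⇒* ε).

For L:
  PREDICT(L → '[' L ']') = { '[' }
  PREDICT(L → num) = { 'num' }

All predict sets are disjoint. The grammar IS LL(1).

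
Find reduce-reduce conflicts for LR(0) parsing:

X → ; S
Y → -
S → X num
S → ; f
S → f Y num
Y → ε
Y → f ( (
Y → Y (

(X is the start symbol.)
Yes — I15: [S → ; f .] vs [Y → .]

Augment with X' → X and build the canonical LR(0) collection (I0 = CLOSURE({[X' → . X]}), then GOTO on every symbol after a dot until no new states appear). It has 16 states:
  I0: { [X → . ; S], [X' → . X] }  — shift
  I1: { [S → . ; f], [S → . X num], [S → . f Y num], [X → . ; S], [X → ; . S] }  — shift
  I2: { [X' → X .] }  — accept
  I3: { [S → . ; f], [S → . X num], [S → . f Y num], [S → ; . f], [X → . ; S], [X → ; . S] }  — shift
  I4: { [X → ; S .] }  — reduce
  I5: { [S → X . num] }  — shift
  I6: { [S → f . Y num], [Y → . -], [Y → . Y (], [Y → . f ( (], [Y → .] }  — shift, reduce
  I7: { [Y → - .] }  — reduce
  I8: { [S → f Y . num], [Y → Y . (] }  — shift
  I9: { [Y → f . ( (] }  — shift
  I10: { [Y → f ( . (] }  — shift
  I11: { [Y → f ( ( .] }  — reduce
  I12: { [Y → Y ( .] }  — reduce
  I13: { [S → f Y num .] }  — reduce
  I14: { [S → X num .] }  — reduce
  I15: { [S → ; f .], [S → f . Y num], [Y → . -], [Y → . Y (], [Y → . f ( (], [Y → .] }  — shift, 2 reduces

I15 contains complete items [S → ; f .], [Y → .] — reduce-reduce conflict.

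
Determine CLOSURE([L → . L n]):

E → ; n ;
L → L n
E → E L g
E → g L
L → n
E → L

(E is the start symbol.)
{ [L → . L n], [L → . n] }

Start with: [L → . L n]
  [L → . L n] has the dot before L: add [L → . n]
No further items can be added.

CLOSURE = { [L → . L n], [L → . n] }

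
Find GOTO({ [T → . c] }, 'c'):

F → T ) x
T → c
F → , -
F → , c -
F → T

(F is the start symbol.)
{ [T → c .] }

GOTO(I, 'c') = CLOSURE({ [A → αX.β] : [A → α.Xβ] ∈ I, X = 'c' })

Items with dot before 'c', with the dot advanced:
  [T → . c] → [T → c .]
Closure adds nothing (no advanced item has the dot before a non-terminal).

GOTO = { [T → c .] }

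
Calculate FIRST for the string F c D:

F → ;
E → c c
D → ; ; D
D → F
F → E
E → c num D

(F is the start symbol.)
{ ';', 'c' }

FIRST sets of the non-terminals involved (from the grammar, by fixed-point iteration):
  FIRST(F) = { ';', 'c' }

To compute FIRST(F c D), process the symbols left to right:
Symbol F is a non-terminal. Add FIRST(F) \ {ε} = { ';', 'c' }
F is not nullable (ε ∉ FIRST(F)), so stop here.
FIRST(F c D) = { ';', 'c' }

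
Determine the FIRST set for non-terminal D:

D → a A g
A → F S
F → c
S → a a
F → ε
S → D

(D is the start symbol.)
{ 'a' }

To compute FIRST(D), examine every production with D on the left-hand side, reading each right-hand side left to right until a non-nullable symbol is reached.

From D → a A g:
  - a is a terminal: add 'a' and stop

Collecting: FIRST(D) = { 'a' }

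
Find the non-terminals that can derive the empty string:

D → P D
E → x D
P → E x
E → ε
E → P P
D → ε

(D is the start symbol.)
A non-terminal is nullable if it can derive ε (the empty string): either it has an ε-production, or it has a production whose right-hand side consists entirely of nullable non-terminals.

ε-productions: E → ε, D → ε
So E, D are immediately nullable.
No further non-terminal can be added: every production for the remaining non-terminals contains a terminal or a non-nullable non-terminal.
Nullable = { 'D', 'E' }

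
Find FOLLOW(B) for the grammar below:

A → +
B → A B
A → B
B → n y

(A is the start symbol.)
{ $, '+', 'n' }

In B → A B: B is at the end; this adds FOLLOW(B) to itself — nothing new
In A → B: B is at the end, add FOLLOW(A)

The FOLLOW sets referred to above (computed the same way, to a fixed point):
  FOLLOW(A) = { $, '+', 'n' }

Taking the union: FOLLOW(B) = { $, '+', 'n' }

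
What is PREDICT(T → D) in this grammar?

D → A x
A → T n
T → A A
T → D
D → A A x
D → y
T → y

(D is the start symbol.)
{ 'y' }

PREDICT(T → D) = (FIRST(RHS) \ {ε}) ∪ (FOLLOW(T) if ε ∈ FIRST(RHS), i.e. RHS ⇒* ε)
FIRST(D) = { 'y' }
FIRST(D) = { 'y' }
ε ∉ FIRST(D), so FOLLOW(T) is not added.
PREDICT(T → D) = { 'y' }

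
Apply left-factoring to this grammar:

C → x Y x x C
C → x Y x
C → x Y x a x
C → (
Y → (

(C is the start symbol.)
C → x Y x C'
C' → x C
C' → ε
C' → a x
C → (
Y → (

Left-factoring transforms A → αβ₁ | αβ₂ into A → αA' and A' → β₁ | β₂
(α is the longest common prefix among the alternatives). Repeat until
no nonterminal has two alternatives with a common prefix.

Round 1: C has alternatives sharing prefix 'x Y x'. Introduce C': C → x Y x C'
  Add: C' → x C
  Add: C' → ε
  Add: C' → a x

No remaining common prefixes — done.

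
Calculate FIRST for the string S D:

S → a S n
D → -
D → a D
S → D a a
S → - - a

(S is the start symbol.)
{ '-', 'a' }

FIRST sets of the non-terminals involved (from the grammar, by fixed-point iteration):
  FIRST(S) = { '-', 'a' }

To compute FIRST(S D), process the symbols left to right:
Symbol S is a non-terminal. Add FIRST(S) \ {ε} = { '-', 'a' }
S is not nullable (ε ∉ FIRST(S)), so stop here.
FIRST(S D) = { '-', 'a' }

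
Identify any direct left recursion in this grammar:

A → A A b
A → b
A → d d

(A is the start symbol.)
Yes, A is left-recursive

A → A A b: LEFT RECURSIVE (starts with A)
A → b: starts with b
A → d d: starts with d

The grammar has direct left recursion on: A.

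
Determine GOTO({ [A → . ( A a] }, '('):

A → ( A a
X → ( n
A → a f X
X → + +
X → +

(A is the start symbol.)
{ [A → ( . A a], [A → . ( A a], [A → . a f X] }

GOTO(I, '(') = CLOSURE({ [A → αX.β] : [A → α.Xβ] ∈ I, X = '(' })

Items with dot before '(', with the dot advanced:
  [A → . ( A a] → [A → ( . A a]
Closure of the advanced items:
  [A → ( . A a] has the dot before A: add [A → . ( A a], [A → . a f X]

GOTO = { [A → ( . A a], [A → . ( A a], [A → . a f X] }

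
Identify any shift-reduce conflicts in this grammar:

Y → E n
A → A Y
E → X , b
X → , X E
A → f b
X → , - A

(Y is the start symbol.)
Yes — I11: [X → , - A .] vs [X → . , - A]

A shift-reduce conflict occurs when an LR(0) state has both:
  - a complete (reduce) item [A → α .] (dot at the end), and
  - a shift item [B → β . c γ] (dot before a terminal).

Augment with Y' → Y and build the canonical LR(0) collection (I0 = CLOSURE({[Y' → . Y]}), then GOTO on every symbol after a dot until no new states appear). It has 15 states:
  I0: { [E → . X , b], [X → . , - A], [X → . , X E], [Y → . E n], [Y' → . Y] }  — shift
  I1: { [X → , . - A], [X → , . X E], [X → . , - A], [X → . , X E] }  — shift
  I2: { [Y → E . n] }  — shift
  I3: { [E → X . , b] }  — shift
  I4: { [Y' → Y .] }  — accept
  I5: { [E → X , . b] }  — shift
  I6: { [E → X , b .] }  — reduce
  I7: { [Y → E n .] }  — reduce
  I8: { [A → . A Y], [A → . f b], [X → , - . A] }  — shift
  I9: { [E → . X , b], [X → , X . E], [X → . , - A], [X → . , X E] }  — shift
  I10: { [X → , X E .] }  — reduce
  I11: { [A → A . Y], [E → . X , b], [X → , - A .], [X → . , - A], [X → . , X E], [Y → . E n] }  — shift, reduce
  I12: { [A → f . b] }  — shift
  I13: { [A → f b .] }  — reduce
  I14: { [A → A Y .] }  — reduce

I11 contains reduce item [X → , - A .] and shift items [X → . , - A], [X → . , X E] — shift-reduce conflict.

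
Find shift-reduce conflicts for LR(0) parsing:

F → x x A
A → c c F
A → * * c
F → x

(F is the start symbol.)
Yes — I2: [F → x .] vs [F → x . x A]

A shift-reduce conflict occurs when an LR(0) state has both:
  - a complete (reduce) item [A → α .] (dot at the end), and
  - a shift item [B → β . c γ] (dot before a terminal).

Augment with F' → F and build the canonical LR(0) collection (I0 = CLOSURE({[F' → . F]}), then GOTO on every symbol after a dot until no new states appear). It has 11 states:
  I0: { [F → . x x A], [F → . x], [F' → . F] }  — shift
  I1: { [F' → F .] }  — accept
  I2: { [F → x . x A], [F → x .] }  — shift, reduce
  I3: { [A → . * * c], [A → . c c F], [F → x x . A] }  — shift
  I4: { [A → * . * c] }  — shift
  I5: { [F → x x A .] }  — reduce
  I6: { [A → c . c F] }  — shift
  I7: { [A → c c . F], [F → . x x A], [F → . x] }  — shift
  I8: { [A → c c F .] }  — reduce
  I9: { [A → * * . c] }  — shift
  I10: { [A → * * c .] }  — reduce

I2 contains reduce item [F → x .] and shift item [F → x . x A] — shift-reduce conflict.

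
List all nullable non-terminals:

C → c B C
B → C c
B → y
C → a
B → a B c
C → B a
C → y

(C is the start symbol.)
There are no ε-productions, so no non-terminal can derive ε.
No non-terminals are nullable.

Answer: None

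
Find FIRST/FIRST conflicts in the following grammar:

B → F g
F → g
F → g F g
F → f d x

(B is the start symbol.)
Yes. F → g / F → g F g on { 'g' }

A FIRST/FIRST conflict occurs when two productions N → α and N → β for the same non-terminal have FIRST(α) ∩ FIRST(β) ≠ ∅ (with ε ∈ FIRST of a nullable right-hand side, so two nullable alternatives also conflict).

Productions for F:
  F → g: FIRST = { 'g' }
  F → g F g: FIRST = { 'g' }
  F → f d x: FIRST = { 'f' }
B has only one production, so no FIRST/FIRST conflict is possible there.

Conflict for F: F → g and F → g F g
  Overlap: { 'g' }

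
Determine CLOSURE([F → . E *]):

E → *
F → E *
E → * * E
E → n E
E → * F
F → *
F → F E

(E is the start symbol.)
{ [E → . * * E], [E → . * F], [E → . *], [E → . n E], [F → . E *] }

To compute CLOSURE, for each item [A → α.Bβ] where B is a non-terminal, add [B → .γ] for all productions B → γ; repeat for the newly added items until nothing changes.

Start with: [F → . E *]
  [F → . E *] has the dot before E: add [E → . *], [E → . * * E], [E → . n E], [E → . * F]
No further items can be added.

CLOSURE = { [E → . * * E], [E → . * F], [E → . *], [E → . n E], [F → . E *] }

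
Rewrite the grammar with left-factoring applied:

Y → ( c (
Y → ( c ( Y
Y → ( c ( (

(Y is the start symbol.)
Y → ( c ( Y'
Y' → ε
Y' → Y
Y' → (

Left-factoring transforms A → αβ₁ | αβ₂ into A → αA' and A' → β₁ | β₂
(α is the longest common prefix among the alternatives). Repeat until
no nonterminal has two alternatives with a common prefix.

Round 1: Y has alternatives sharing prefix '( c ('. Introduce Y': Y → ( c ( Y'
  Add: Y' → ε
  Add: Y' → Y
  Add: Y' → (

No remaining common prefixes — done.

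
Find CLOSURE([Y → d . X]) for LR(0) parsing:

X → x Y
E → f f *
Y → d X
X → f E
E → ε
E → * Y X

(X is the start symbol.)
{ [X → . f E], [X → . x Y], [Y → d . X] }

To compute CLOSURE, for each item [A → α.Bβ] where B is a non-terminal, add [B → .γ] for all productions B → γ; repeat for the newly added items until nothing changes.

Start with: [Y → d . X]
  [Y → d . X] has the dot before X: add [X → . x Y], [X → . f E]
No further items can be added.

CLOSURE = { [X → . f E], [X → . x Y], [Y → d . X] }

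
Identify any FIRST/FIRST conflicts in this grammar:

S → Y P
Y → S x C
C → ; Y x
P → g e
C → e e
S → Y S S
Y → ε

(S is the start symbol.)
Yes. S → Y P / S → Y S S on { 'g' }

A FIRST/FIRST conflict occurs when two productions N → α and N → β for the same non-terminal have FIRST(α) ∩ FIRST(β) ≠ ∅ (with ε ∈ FIRST of a nullable right-hand side, so two nullable alternatives also conflict).

FIRST sets of the non-terminals at (or reachable through a nullable prefix from) the front of some alternative:
  FIRST(Y) = { 'g', ε }
  FIRST(P) = { 'g' }
  FIRST(S) = { 'g' }

Productions for S:
  S → Y P: FIRST = { 'g' }
  S → Y S S: FIRST = { 'g' }
Productions for Y:
  Y → S x C: FIRST = { 'g' }
  Y → ε: FIRST = { ε }
Productions for C:
  C → ; Y x: FIRST = { ';' }
  C → e e: FIRST = { 'e' }
P has only one production, so no FIRST/FIRST conflict is possible there.

Conflict for S: S → Y P and S → Y S S
  Overlap: { 'g' }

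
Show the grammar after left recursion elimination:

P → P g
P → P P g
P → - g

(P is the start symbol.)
P is directly left-recursive. The standard transformation for
  A → A α₁ | ... | A α_m | β₁ | ... | β_n
is
  A  → β₁ A' | ... | β_n A'
  A' → α₁ A' | ... | α_m A' | ε

P → - g becomes P → - g P'
P → P g becomes P' → g P'
P → P P g becomes P' → P g P'
Add P' → ε

Resulting grammar:
P → - g P'
P' → g P'
P' → P g P'
P' → ε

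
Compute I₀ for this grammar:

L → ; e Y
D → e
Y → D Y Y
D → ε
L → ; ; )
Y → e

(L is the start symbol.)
{ [L → . ; ; )], [L → . ; e Y], [L' → . L] }

First, augment the grammar with L' → L
I₀ = CLOSURE({ [L' → . L] }):
  [L' → . L] has the dot before L: add [L → . ; e Y], [L → . ; ; )]
No further items can be added.

I₀ = { [L → . ; ; )], [L → . ; e Y], [L' → . L] }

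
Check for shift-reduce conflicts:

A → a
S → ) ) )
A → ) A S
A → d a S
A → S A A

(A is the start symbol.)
Yes — I16: [S → ) ) ) .] vs [A → . ) A S]

A shift-reduce conflict occurs when an LR(0) state has both:
  - a complete (reduce) item [A → α .] (dot at the end), and
  - a shift item [B → β . c γ] (dot before a terminal).

Augment with A' → A and build the canonical LR(0) collection (I0 = CLOSURE({[A' → . A]}), then GOTO on every symbol after a dot until no new states appear). It has 17 states:
  I0: { [A → . ) A S], [A → . S A A], [A → . a], [A → . d a S], [A' → . A], [S → . ) ) )] }  — shift
  I1: { [A → ) . A S], [A → . ) A S], [A → . S A A], [A → . a], [A → . d a S], [S → ) . ) )], [S → . ) ) )] }  — shift
  I2: { [A' → A .] }  — accept
  I3: { [A → . ) A S], [A → . S A A], [A → . a], [A → . d a S], [A → S . A A], [S → . ) ) )] }  — shift
  I4: { [A → a .] }  — reduce
  I5: { [A → d . a S] }  — shift
  I6: { [A → d a . S], [S → . ) ) )] }  — shift
  I7: { [S → ) . ) )] }  — shift
  I8: { [A → d a S .] }  — reduce
  I9: { [S → ) ) . )] }  — shift
  I10: { [S → ) ) ) .] }  — reduce
  I11: { [A → . ) A S], [A → . S A A], [A → . a], [A → . d a S], [A → S A . A], [S → . ) ) )] }  — shift
  I12: { [A → S A A .] }  — reduce
  I13: { [A → ) . A S], [A → . ) A S], [A → . S A A], [A → . a], [A → . d a S], [S → ) ) . )], [S → ) . ) )], [S → . ) ) )] }  — shift
  I14: { [A → ) A . S], [S → . ) ) )] }  — shift
  I15: { [A → ) A S .] }  — reduce
  I16: { [A → ) . A S], [A → . ) A S], [A → . S A A], [A → . a], [A → . d a S], [S → ) ) ) .], [S → ) ) . )], [S → ) . ) )], [S → . ) ) )] }  — shift, reduce

I16 contains reduce item [S → ) ) ) .] and shift items [A → . ) A S], [A → . a], [A → . d a S], [S → . ) ) )], [S → ) . ) )], [S → ) ) . )] — shift-reduce conflict.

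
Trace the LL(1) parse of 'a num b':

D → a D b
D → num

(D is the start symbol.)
LL(1) parsing maintains a stack (initially the start symbol over $) and the input. At each step: if the stack top is a terminal, match it against the current input token; if it is a non-terminal N, replace it with the RHS of M[N, lookahead] (the unique production whose predict set contains the lookahead).

Stack is shown with the top on the left.

Stack    Input      Action
--------------------------
D $      a num b $  output D → a D b
a D b $  a num b $  match 'a'
D b $    num b $    output D → num
num b $  num b $    match 'num'
b $      b $        match 'b'
$        $          accept

The string is accepted.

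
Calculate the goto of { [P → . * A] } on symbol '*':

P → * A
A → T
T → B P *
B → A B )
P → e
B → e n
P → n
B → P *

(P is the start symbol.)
{ [A → . T], [B → . A B )], [B → . P *], [B → . e n], [P → * . A], [P → . * A], [P → . e], [P → . n], [T → . B P *] }

GOTO(I, '*') = CLOSURE({ [A → αX.β] : [A → α.Xβ] ∈ I, X = '*' })

Items with dot before '*', with the dot advanced:
  [P → . * A] → [P → * . A]
Closure of the advanced items:
  [P → * . A] has the dot before A: add [A → . T]
  [A → . T] has the dot before T: add [T → . B P *]
  [T → . B P *] has the dot before B: add [B → . A B )], [B → . e n], [B → . P *]
  [B → . P *] has the dot before P: add [P → . * A], [P → . e], [P → . n]

GOTO = { [A → . T], [B → . A B )], [B → . P *], [B → . e n], [P → * . A], [P → . * A], [P → . e], [P → . n], [T → . B P *] }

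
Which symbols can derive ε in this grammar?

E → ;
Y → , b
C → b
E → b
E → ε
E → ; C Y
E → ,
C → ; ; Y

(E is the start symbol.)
{ 'E' }

A non-terminal is nullable if it can derive ε (the empty string): either it has an ε-production, or it has a production whose right-hand side consists entirely of nullable non-terminals.

ε-productions: E → ε
So E is immediately nullable.
No further non-terminal can be added: every production for the remaining non-terminals contains a terminal or a non-nullable non-terminal.
Nullable = { 'E' }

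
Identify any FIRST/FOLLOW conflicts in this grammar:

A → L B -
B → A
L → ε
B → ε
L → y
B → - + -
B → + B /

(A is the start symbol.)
Yes. B → A with FOLLOW(B) on { '-' }; B → '-' '+' '-' with FOLLOW(B) on { '-' }; L → y with FOLLOW(L) on { 'y' }

A FIRST/FOLLOW conflict occurs when a non-terminal N has a nullable alternative N → β (β ⇒* ε) and another alternative N → α with FIRST(α) ∩ FOLLOW(N) ≠ ∅: on such a lookahead the parser cannot decide between expanding α and letting N vanish via β.

Nullable non-terminals: B, L.
FIRST sets used below: FIRST(A) = { '+', '-', 'y' }

B: nullable alternative(s) B → ε; FOLLOW(B) = { '-', '/' }
  B → A: FIRST \ {ε} = { '+', '-', 'y' } — overlaps FOLLOW(B) on { '-' }: CONFLICT
  B → ε: FIRST \ {ε} = { } — this is the only nullable alternative, skip
  B → - + -: FIRST \ {ε} = { '-' } — overlaps FOLLOW(B) on { '-' }: CONFLICT
  B → + B /: FIRST \ {ε} = { '+' } — disjoint from FOLLOW(B)

L: nullable alternative(s) L → ε; FOLLOW(L) = { '+', '-', 'y' }
  L → ε: FIRST \ {ε} = { } — this is the only nullable alternative, skip
  L → y: FIRST \ {ε} = { 'y' } — overlaps FOLLOW(L) on { 'y' }: CONFLICT

A has no nullable alternative, so no FIRST/FOLLOW check is needed there.

So the grammar has 3 FIRST/FOLLOW conflicts (marked CONFLICT above).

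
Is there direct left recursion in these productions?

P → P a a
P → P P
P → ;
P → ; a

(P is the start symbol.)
Yes, P is left-recursive

Direct left recursion occurs when N → N α for some non-terminal N (the right-hand side begins with the left-hand side itself).

P → P a a: LEFT RECURSIVE (starts with P)
P → P P: LEFT RECURSIVE (starts with P)
P → ;: starts with ';'
P → ; a: starts with ';'

The grammar has direct left recursion on: P.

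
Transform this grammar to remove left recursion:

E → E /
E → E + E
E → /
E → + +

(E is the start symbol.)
E → / E'
E → + + E'
E' → / E'
E' → + E E'
E' → ε

E is directly left-recursive. The standard transformation for
  A → A α₁ | ... | A α_m | β₁ | ... | β_n
is
  A  → β₁ A' | ... | β_n A'
  A' → α₁ A' | ... | α_m A' | ε

E → / becomes E → / E'
E → + + becomes E → + + E'
E → E / becomes E' → / E'
E → E + E becomes E' → + E E'
Add E' → ε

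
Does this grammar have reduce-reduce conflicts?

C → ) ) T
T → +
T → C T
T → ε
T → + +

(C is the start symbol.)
No reduce-reduce conflicts

A reduce-reduce conflict occurs when an LR(0) state has two complete items [A → α .] and [B → β .] — both call for a reduction, and with no lookahead the parser cannot choose between them.

Augment with C' → C and build the canonical LR(0) collection (I0 = CLOSURE({[C' → . C]}), then GOTO on every symbol after a dot until no new states appear). It has 9 states:
  I0: { [C → . ) ) T], [C' → . C] }  — shift
  I1: { [C → ) . ) T] }  — shift
  I2: { [C' → C .] }  — accept
  I3: { [C → ) ) . T], [C → . ) ) T], [T → . + +], [T → . +], [T → . C T], [T → .] }  — shift, reduce
  I4: { [T → + . +], [T → + .] }  — shift, reduce
  I5: { [C → . ) ) T], [T → . + +], [T → . +], [T → . C T], [T → .], [T → C . T] }  — shift, reduce
  I6: { [C → ) ) T .] }  — reduce
  I7: { [T → C T .] }  — reduce
  I8: { [T → + + .] }  — reduce

No state contains more than one complete item.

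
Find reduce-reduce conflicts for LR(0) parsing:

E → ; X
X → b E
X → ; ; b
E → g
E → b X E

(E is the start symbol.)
A reduce-reduce conflict occurs when an LR(0) state has two complete items [A → α .] and [B → β .] — both call for a reduction, and with no lookahead the parser cannot choose between them.

Augment with E' → E and build the canonical LR(0) collection (I0 = CLOSURE({[E' → . E]}), then GOTO on every symbol after a dot until no new states appear). It has 13 states:
  I0: { [E → . ; X], [E → . b X E], [E → . g], [E' → . E] }  — shift
  I1: { [E → ; . X], [X → . ; ; b], [X → . b E] }  — shift
  I2: { [E' → E .] }  — accept
  I3: { [E → b . X E], [X → . ; ; b], [X → . b E] }  — shift
  I4: { [E → g .] }  — reduce
  I5: { [X → ; . ; b] }  — shift
  I6: { [E → . ; X], [E → . b X E], [E → . g], [E → b X . E] }  — shift
  I7: { [E → . ; X], [E → . b X E], [E → . g], [X → b . E] }  — shift
  I8: { [X → b E .] }  — reduce
  I9: { [E → b X E .] }  — reduce
  I10: { [X → ; ; . b] }  — shift
  I11: { [X → ; ; b .] }  — reduce
  I12: { [E → ; X .] }  — reduce

No state contains more than one complete item.

Answer: No reduce-reduce conflicts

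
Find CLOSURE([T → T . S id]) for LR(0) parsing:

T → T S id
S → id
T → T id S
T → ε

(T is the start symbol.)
{ [S → . id], [T → T . S id] }

To compute CLOSURE, for each item [A → α.Bβ] where B is a non-terminal, add [B → .γ] for all productions B → γ; repeat for the newly added items until nothing changes.

Start with: [T → T . S id]
  [T → T . S id] has the dot before S: add [S → . id]
No further items can be added.

CLOSURE = { [S → . id], [T → T . S id] }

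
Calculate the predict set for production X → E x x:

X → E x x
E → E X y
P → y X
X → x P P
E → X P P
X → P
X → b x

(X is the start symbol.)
{ 'b', 'x', 'y' }

PREDICT(X → E x x) = (FIRST(RHS) \ {ε}) ∪ (FOLLOW(X) if ε ∈ FIRST(RHS), i.e. RHS ⇒* ε)
FIRST(E) = { 'b', 'x', 'y' }
FIRST(E x x) = { 'b', 'x', 'y' }
ε ∉ FIRST(E x x), so FOLLOW(X) is not added.
PREDICT(X → E x x) = { 'b', 'x', 'y' }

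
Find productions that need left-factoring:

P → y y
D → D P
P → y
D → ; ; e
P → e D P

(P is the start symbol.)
Yes, P has productions with common prefix 'y'

Left-factoring is needed when two productions for the same non-terminal
share a common prefix on the right-hand side.

Productions for P:
  P → y y
  P → y
  P → e D P
Productions for D:
  D → D P
  D → ; ; e

Found common prefix 'y' in productions for P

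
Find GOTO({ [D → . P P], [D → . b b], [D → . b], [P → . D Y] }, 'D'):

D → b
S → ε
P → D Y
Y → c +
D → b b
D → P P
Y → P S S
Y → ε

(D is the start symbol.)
{ [D → . P P], [D → . b b], [D → . b], [P → . D Y], [P → D . Y], [Y → . P S S], [Y → . c +], [Y → .] }

GOTO(I, 'D') = CLOSURE({ [A → αX.β] : [A → α.Xβ] ∈ I, X = 'D' })

Items with dot before 'D', with the dot advanced:
  [P → . D Y] → [P → D . Y]
Closure of the advanced items:
  [P → D . Y] has the dot before Y: add [Y → . c +], [Y → . P S S], [Y → .]
  [Y → . P S S] has the dot before P: add [P → . D Y]
  [P → . D Y] has the dot before D: add [D → . b], [D → . b b], [D → . P P]

GOTO = { [D → . P P], [D → . b b], [D → . b], [P → . D Y], [P → D . Y], [Y → . P S S], [Y → . c +], [Y → .] }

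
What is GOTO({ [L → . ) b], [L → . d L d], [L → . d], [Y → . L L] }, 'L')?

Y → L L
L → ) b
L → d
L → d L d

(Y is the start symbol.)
GOTO(I, 'L') = CLOSURE({ [A → αX.β] : [A → α.Xβ] ∈ I, X = 'L' })

Items with dot before 'L', with the dot advanced:
  [Y → . L L] → [Y → L . L]
Closure of the advanced items:
  [Y → L . L] has the dot before L: add [L → . ) b], [L → . d], [L → . d L d]

GOTO = { [L → . ) b], [L → . d L d], [L → . d], [Y → L . L] }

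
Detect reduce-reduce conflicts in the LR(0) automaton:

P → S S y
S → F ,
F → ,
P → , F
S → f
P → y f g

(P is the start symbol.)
No reduce-reduce conflicts

Augment with P' → P and build the canonical LR(0) collection (I0 = CLOSURE({[P' → . P]}), then GOTO on every symbol after a dot until no new states appear). It has 14 states:
  I0: { [F → . ,], [P → . , F], [P → . S S y], [P → . y f g], [P' → . P], [S → . F ,], [S → . f] }  — shift
  I1: { [F → , .], [F → . ,], [P → , . F] }  — shift, reduce
  I2: { [S → F . ,] }  — shift
  I3: { [P' → P .] }  — accept
  I4: { [F → . ,], [P → S . S y], [S → . F ,], [S → . f] }  — shift
  I5: { [S → f .] }  — reduce
  I6: { [P → y . f g] }  — shift
  I7: { [P → y f . g] }  — shift
  I8: { [P → y f g .] }  — reduce
  I9: { [F → , .] }  — reduce
  I10: { [P → S S . y] }  — shift
  I11: { [P → S S y .] }  — reduce
  I12: { [S → F , .] }  — reduce
  I13: { [P → , F .] }  — reduce

No state contains more than one complete item.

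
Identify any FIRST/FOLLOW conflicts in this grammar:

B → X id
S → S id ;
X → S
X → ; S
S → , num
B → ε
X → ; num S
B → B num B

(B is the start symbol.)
Yes. B → B num B with FOLLOW(B) on { 'num' }

A FIRST/FOLLOW conflict occurs when a non-terminal N has a nullable alternative N → β (β ⇒* ε) and another alternative N → α with FIRST(α) ∩ FOLLOW(N) ≠ ∅: on such a lookahead the parser cannot decide between expanding α and letting N vanish via β.

Nullable non-terminals: B.
FIRST sets used below: FIRST(X) = { ',', ';' }, FIRST(B) = { ',', ';', 'num', ε }

B: nullable alternative(s) B → ε; FOLLOW(B) = { $, 'num' }
  B → X id: FIRST \ {ε} = { ',', ';' } — disjoint from FOLLOW(B)
  B → ε: FIRST \ {ε} = { } — this is the only nullable alternative, skip
  B → B num B: FIRST \ {ε} = { ',', ';', 'num' } — overlaps FOLLOW(B) on { 'num' }: CONFLICT

S, X have no nullable alternative, so no FIRST/FOLLOW check is needed there.

So the grammar has 1 FIRST/FOLLOW conflict (marked CONFLICT above).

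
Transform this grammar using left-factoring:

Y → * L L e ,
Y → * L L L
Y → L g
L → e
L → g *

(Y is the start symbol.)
Y → * L L Y'
Y' → e ,
Y' → L
Y → L g
L → e
L → g *

Left-factoring transforms A → αβ₁ | αβ₂ into A → αA' and A' → β₁ | β₂
(α is the longest common prefix among the alternatives). Repeat until
no nonterminal has two alternatives with a common prefix.

Round 1: Y has alternatives sharing prefix '* L L'. Introduce Y': Y → * L L Y'
  Add: Y' → e ,
  Add: Y' → L

No remaining common prefixes — done.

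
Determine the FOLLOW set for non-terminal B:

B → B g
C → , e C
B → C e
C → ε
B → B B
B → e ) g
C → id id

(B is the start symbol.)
{ $, ',', 'e', 'g', 'id' }

B is the start symbol, so $ ∈ FOLLOW(B).
In B → B g: B is followed by g, add FIRST(g) \ {ε} = { 'g' }
In B → B B: B is followed by B, add FIRST(B) \ {ε} = { ',', 'e', 'id' }
In B → B B: B is at the end; this adds FOLLOW(B) to itself — nothing new

Taking the union: FOLLOW(B) = { $, ',', 'e', 'g', 'id' }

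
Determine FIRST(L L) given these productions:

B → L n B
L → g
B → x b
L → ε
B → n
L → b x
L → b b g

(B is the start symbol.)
FIRST sets of the non-terminals involved (from the grammar, by fixed-point iteration):
  FIRST(L) = { 'b', 'g', ε }

To compute FIRST(L L), process the symbols left to right:
Symbol L is a non-terminal. Add FIRST(L) \ {ε} = { 'b', 'g' }
L is nullable (ε ∈ FIRST(L)), continue to the next symbol.
Symbol L is a non-terminal. Add FIRST(L) \ {ε} = { 'b', 'g' }
L is nullable (ε ∈ FIRST(L)), continue to the next symbol.
All symbols are nullable, so ε is in the result.
FIRST(L L) = { 'b', 'g', ε }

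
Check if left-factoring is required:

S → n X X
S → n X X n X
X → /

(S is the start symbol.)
Left-factoring is needed when two productions for the same non-terminal
share a common prefix on the right-hand side.

Productions for S:
  S → n X X
  S → n X X n X

Found common prefix 'n X X' in productions for S

Answer: Yes, S has productions with common prefix 'n X X'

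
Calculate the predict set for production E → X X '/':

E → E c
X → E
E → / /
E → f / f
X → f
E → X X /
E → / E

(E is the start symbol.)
{ '/', 'f' }

PREDICT(E → X X '/') = (FIRST(RHS) \ {ε}) ∪ (FOLLOW(E) if ε ∈ FIRST(RHS), i.e. RHS ⇒* ε)
FIRST(X) = { '/', 'f' }
FIRST(X X '/') = { '/', 'f' }
ε ∉ FIRST(X X '/'), so FOLLOW(E) is not added.
PREDICT(E → X X '/') = { '/', 'f' }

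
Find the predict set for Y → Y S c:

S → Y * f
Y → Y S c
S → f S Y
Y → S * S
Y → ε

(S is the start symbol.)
{ '*', 'f' }

PREDICT(Y → Y S c) = (FIRST(RHS) \ {ε}) ∪ (FOLLOW(Y) if ε ∈ FIRST(RHS), i.e. RHS ⇒* ε)
FIRST(Y) = { '*', 'f', ε }
FIRST(S) = { '*', 'f' }
FIRST(Y S c) = { '*', 'f' }
ε ∉ FIRST(Y S c), so FOLLOW(Y) is not added.
PREDICT(Y → Y S c) = { '*', 'f' }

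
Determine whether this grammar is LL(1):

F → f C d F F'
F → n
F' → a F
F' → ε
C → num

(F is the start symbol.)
A grammar is LL(1) if for each non-terminal N with multiple productions, the predict sets of those productions are pairwise disjoint, where PREDICT(N → α) = (FIRST(α) \ {ε}) ∪ (FOLLOW(N) if α ⇒* ε).

Relevant sets:
  FOLLOW(F') = { $, 'a' }

For F:
  PREDICT(F → f C d F F') = { 'f' }
  PREDICT(F → n) = { 'n' }
For F':
  PREDICT(F' → a F) = { 'a' }
  PREDICT(F' → ε) = { $, 'a' }
C has a single production, so nothing to check there.

Conflict found: Predict set conflict for F': { 'a' }
The grammar is NOT LL(1).

Answer: No. Predict set conflict for F': { 'a' }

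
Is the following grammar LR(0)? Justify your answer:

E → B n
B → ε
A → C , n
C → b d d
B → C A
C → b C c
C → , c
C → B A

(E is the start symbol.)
No. Shift-reduce conflict between [B → .] and [C → . , c]

A grammar is LR(0) if no state in the canonical LR(0) collection has:
  - both a shift item (dot before a terminal) and a complete item (shift-reduce conflict), or
  - two or more complete items (reduce-reduce conflict; the accept item [E' → E .] counts as a complete item here).

Augment with E' → E and build the canonical LR(0) collection (I0 = CLOSURE({[E' → . E]}), then GOTO on every symbol after a dot until no new states appear). It has 18 states:
  I0: { [B → . C A], [B → .], [C → . , c], [C → . B A], [C → . b C c], [C → . b d d], [E → . B n], [E' → . E] }  — shift, reduce
  I1: { [C → , . c] }  — shift
  I2: { [A → . C , n], [B → . C A], [B → .], [C → . , c], [C → . B A], [C → . b C c], [C → . b d d], [C → B . A], [E → B . n] }  — shift, reduce
  I3: { [A → . C , n], [B → . C A], [B → .], [B → C . A], [C → . , c], [C → . B A], [C → . b C c], [C → . b d d] }  — shift, reduce
  I4: { [E' → E .] }  — accept
  I5: { [B → . C A], [B → .], [C → . , c], [C → . B A], [C → . b C c], [C → . b d d], [C → b . C c], [C → b . d d] }  — shift, reduce
  I6: { [A → . C , n], [B → . C A], [B → .], [C → . , c], [C → . B A], [C → . b C c], [C → . b d d], [C → B . A] }  — shift, reduce
  I7: { [A → . C , n], [B → . C A], [B → .], [B → C . A], [C → . , c], [C → . B A], [C → . b C c], [C → . b d d], [C → b C . c] }  — shift, reduce
  I8: { [C → b d . d] }  — shift
  I9: { [C → b d d .] }  — reduce
  I10: { [B → C A .] }  — reduce
  I11: { [A → . C , n], [A → C . , n], [B → . C A], [B → .], [B → C . A], [C → . , c], [C → . B A], [C → . b C c], [C → . b d d] }  — shift, reduce
  I12: { [C → b C c .] }  — reduce
  I13: { [A → C , . n], [C → , . c] }  — shift
  I14: { [C → , c .] }  — reduce
  I15: { [A → C , n .] }  — reduce
  I16: { [C → B A .] }  — reduce
  I17: { [E → B n .] }  — reduce

Conflict in state I0:
  Shift-reduce conflict between [B → .] and [C → . , c]
So the grammar is NOT LR(0).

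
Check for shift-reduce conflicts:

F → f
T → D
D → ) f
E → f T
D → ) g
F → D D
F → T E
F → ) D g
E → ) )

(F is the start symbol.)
Augment with F' → F and build the canonical LR(0) collection (I0 = CLOSURE({[F' → . F]}), then GOTO on every symbol after a dot until no new states appear). It has 18 states:
  I0: { [D → . ) f], [D → . ) g], [F → . ) D g], [F → . D D], [F → . T E], [F → . f], [F' → . F], [T → . D] }  — shift
  I1: { [D → ) . f], [D → ) . g], [D → . ) f], [D → . ) g], [F → ) . D g] }  — shift
  I2: { [D → . ) f], [D → . ) g], [F → D . D], [T → D .] }  — shift, reduce
  I3: { [F' → F .] }  — accept
  I4: { [E → . ) )], [E → . f T], [F → T . E] }  — shift
  I5: { [F → f .] }  — reduce
  I6: { [E → ) . )] }  — shift
  I7: { [F → T E .] }  — reduce
  I8: { [D → . ) f], [D → . ) g], [E → f . T], [T → . D] }  — shift
  I9: { [D → ) . f], [D → ) . g] }  — shift
  I10: { [T → D .] }  — reduce
  I11: { [E → f T .] }  — reduce
  I12: { [D → ) f .] }  — reduce
  I13: { [D → ) g .] }  — reduce
  I14: { [E → ) ) .] }  — reduce
  I15: { [F → D D .] }  — reduce
  I16: { [F → ) D . g] }  — shift
  I17: { [F → ) D g .] }  — reduce

I2 contains reduce item [T → D .] and shift items [D → . ) f], [D → . ) g] — shift-reduce conflict.

Answer: Yes — I2: [T → D .] vs [D → . ) f]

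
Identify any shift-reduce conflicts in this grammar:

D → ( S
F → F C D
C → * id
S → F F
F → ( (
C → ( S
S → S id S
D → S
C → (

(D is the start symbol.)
Yes — I4: [D → S .] vs [S → S . id S]; I7: [S → S id S .] vs [S → S . id S]; I9: [C → ( .] vs [F → . ( (]; I12: [S → F F .] vs [C → . (]; I13: [C → ( .] vs [F → . ( (]; I14: [C → ( S .] vs [S → S . id S]; I17: [F → ( ( .] vs [F → ( . (]; I18: [D → ( S .] vs [S → S . id S]

A shift-reduce conflict occurs when an LR(0) state has both:
  - a complete (reduce) item [A → α .] (dot at the end), and
  - a shift item [B → β . c γ] (dot before a terminal).

Augment with D' → D and build the canonical LR(0) collection (I0 = CLOSURE({[D' → . D]}), then GOTO on every symbol after a dot until no new states appear). It has 19 states:
  I0: { [D → . ( S], [D → . S], [D' → . D], [F → . ( (], [F → . F C D], [S → . F F], [S → . S id S] }  — shift
  I1: { [D → ( . S], [F → ( . (], [F → . ( (], [F → . F C D], [S → . F F], [S → . S id S] }  — shift
  I2: { [D' → D .] }  — accept
  I3: { [C → . ( S], [C → . (], [C → . * id], [F → . ( (], [F → . F C D], [F → F . C D], [S → F . F] }  — shift
  I4: { [D → S .], [S → S . id S] }  — shift, reduce
  I5: { [F → . ( (], [F → . F C D], [S → . F F], [S → . S id S], [S → S id . S] }  — shift
  I6: { [F → ( . (] }  — shift
  I7: { [S → S . id S], [S → S id S .] }  — shift, reduce
  I8: { [F → ( ( .] }  — reduce
  I9: { [C → ( . S], [C → ( .], [F → ( . (], [F → . ( (], [F → . F C D], [S → . F F], [S → . S id S] }  — shift, reduce
  I10: { [C → * . id] }  — shift
  I11: { [D → . ( S], [D → . S], [F → . ( (], [F → . F C D], [F → F C . D], [S → . F F], [S → . S id S] }  — shift
  I12: { [C → . ( S], [C → . (], [C → . * id], [F → F . C D], [S → F F .] }  — shift, reduce
  I13: { [C → ( . S], [C → ( .], [F → . ( (], [F → . F C D], [S → . F F], [S → . S id S] }  — shift, reduce
  I14: { [C → ( S .], [S → S . id S] }  — shift, reduce
  I15: { [F → F C D .] }  — reduce
  I16: { [C → * id .] }  — reduce
  I17: { [F → ( ( .], [F → ( . (] }  — shift, reduce
  I18: { [D → ( S .], [S → S . id S] }  — shift, reduce

I4 contains reduce item [D → S .] and shift item [S → S . id S] — shift-reduce conflict.
I7 contains reduce item [S → S id S .] and shift item [S → S . id S] — shift-reduce conflict.
I9 contains reduce item [C → ( .] and shift items [F → . ( (], [F → ( . (] — shift-reduce conflict.
I12 contains reduce item [S → F F .] and shift items [C → . (], [C → . ( S], [C → . * id] — shift-reduce conflict.
I13 contains reduce item [C → ( .] and shift item [F → . ( (] — shift-reduce conflict.
I14 contains reduce item [C → ( S .] and shift item [S → S . id S] — shift-reduce conflict.
I17 contains reduce item [F → ( ( .] and shift item [F → ( . (] — shift-reduce conflict.
I18 contains reduce item [D → ( S .] and shift item [S → S . id S] — shift-reduce conflict.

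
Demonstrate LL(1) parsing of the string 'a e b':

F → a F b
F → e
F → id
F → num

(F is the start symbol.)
Stack is shown with the top on the left.

Stack    Input    Action
------------------------
F $      a e b $  output F → a F b
a F b $  a e b $  match 'a'
F b $    e b $    output F → e
e b $    e b $    match 'e'
b $      b $      match 'b'
$        $        accept

The string is accepted.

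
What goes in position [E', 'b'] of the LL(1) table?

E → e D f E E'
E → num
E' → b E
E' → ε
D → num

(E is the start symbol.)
To find M[E', 'b'], we find productions for E' where 'b' is in the predict set (PREDICT(N → α) = (FIRST(α) \ {ε}) ∪ (FOLLOW(N) if α ⇒* ε)).

Relevant sets:
  FOLLOW(E') = { $, 'b' }

E' → b E: PREDICT = { 'b' }
  'b' is in predict set, so this production goes in M[E', 'b']
E' → ε: PREDICT = { $, 'b' }
  'b' is in predict set, so this production goes in M[E', 'b']

M[E', 'b'] = E' → b E, E' → ε  (a multiply-defined cell — the grammar is not LL(1))

Answer: E' → b E, E' → ε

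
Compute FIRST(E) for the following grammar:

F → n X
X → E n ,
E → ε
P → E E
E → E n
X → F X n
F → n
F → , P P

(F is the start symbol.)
To compute FIRST(E), examine every production with E on the left-hand side, reading each right-hand side left to right until a non-nullable symbol is reached.

From E → ε:
  - ε-production, so ε ∈ FIRST(E)
From E → E n:
  - E is the symbol being defined: contributes nothing new
    E is nullable, so continue to the next symbol
  - n is a terminal: add 'n' and stop

Collecting: FIRST(E) = { 'n', ε }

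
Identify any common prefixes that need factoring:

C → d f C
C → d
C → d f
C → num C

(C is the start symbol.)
Yes, C has productions with common prefix 'd'

Left-factoring is needed when two productions for the same non-terminal
share a common prefix on the right-hand side.

Productions for C:
  C → d f C
  C → d
  C → d f
  C → num C

Found common prefix 'd' in productions for C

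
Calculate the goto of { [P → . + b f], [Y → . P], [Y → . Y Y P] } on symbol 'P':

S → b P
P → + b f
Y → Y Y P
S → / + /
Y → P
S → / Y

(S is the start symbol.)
{ [Y → P .] }

GOTO(I, 'P') = CLOSURE({ [A → αX.β] : [A → α.Xβ] ∈ I, X = 'P' })

Items with dot before 'P', with the dot advanced:
  [Y → . P] → [Y → P .]
Closure adds nothing (no advanced item has the dot before a non-terminal).

GOTO = { [Y → P .] }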